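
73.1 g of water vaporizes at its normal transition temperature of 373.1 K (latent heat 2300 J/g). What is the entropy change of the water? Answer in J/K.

ΔS = 451 J/K

Heat absorbed by the substance: Q = mL = 73.1 × 2300 = 168130 J.
At constant T, ΔS = Q_rev/T = 168130 / 373.1 = 451 J/K.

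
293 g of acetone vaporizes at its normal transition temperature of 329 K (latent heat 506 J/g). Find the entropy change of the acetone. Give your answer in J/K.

Heat absorbed by the substance: Q = mL = 293 × 506 = 148258 J.
At constant T, ΔS = Q_rev/T = 148258 / 329 = 451 J/K.

ΔS = 451 J/K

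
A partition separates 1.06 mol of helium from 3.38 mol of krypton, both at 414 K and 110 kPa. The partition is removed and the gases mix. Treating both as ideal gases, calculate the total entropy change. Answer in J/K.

ΔS_mix = 20.3 J/K

Mole fractions: x_A = 1.06/4.44 = 0.239, x_B = 0.761.
ΔS_mix = −R(n_A ln x_A + n_B ln x_B) = −8.314 × (1.06 ln 0.239 + 3.38 ln 0.761) = 20.3 J/K.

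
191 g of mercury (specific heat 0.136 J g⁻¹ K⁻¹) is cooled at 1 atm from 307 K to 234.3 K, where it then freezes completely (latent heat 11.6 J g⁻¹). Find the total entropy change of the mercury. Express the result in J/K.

ΔS = -16.5 J/K

Cooling step: ΔS₁ = m c ln(T_tr/T_i) = 191 × 0.136 × ln(234.3/307) = -7.02 J/K.
Phase change: ΔS₂ = −mL/T_tr = −191 × 11.6 / 234.3 = -9.456 J/K.
ΔS_total = (-7.02) + (-9.456) = -16.5 J/K.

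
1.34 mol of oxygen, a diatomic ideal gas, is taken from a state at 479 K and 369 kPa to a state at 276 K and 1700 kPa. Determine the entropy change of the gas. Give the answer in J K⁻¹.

ΔS = -38.5 J/K

ΔS = nC_p ln(T₂/T₁) − nR ln(P₂/P₁), with C_p = 7R/2 = 29.1 J mol⁻¹ K⁻¹ for a diatomic ideal gas.
ΔS = 1.34 × [29.1 × ln(276/479) − 8.314 × ln(1700/369)] = -38.5 J/K.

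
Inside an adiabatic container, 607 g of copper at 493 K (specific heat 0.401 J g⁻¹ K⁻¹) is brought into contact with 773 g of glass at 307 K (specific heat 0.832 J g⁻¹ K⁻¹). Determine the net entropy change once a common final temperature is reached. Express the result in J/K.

Energy balance: T_f = (m₁c₁T₁ + m₂c₂T₂)/(m₁c₁ + m₂c₂) = 358.07 K.
ΔS₁ = m₁c₁ ln(T_f/T₁) = 243.407 × ln(358.07/493) = -77.84 J/K.
ΔS₂ = m₂c₂ ln(T_f/T₂) = 643.136 × ln(358.07/307) = 98.96 J/K.
ΔS_total = -77.84 + 98.96 = 21.1 J/K.

ΔS_total = 21.1 J/K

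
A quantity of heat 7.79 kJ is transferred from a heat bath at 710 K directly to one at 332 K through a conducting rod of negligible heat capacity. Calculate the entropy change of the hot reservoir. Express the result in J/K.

The hot reservoir loses heat Q, so ΔS_hot = −Q/T_H = −7790/710 = -11 J/K.

ΔS_hot = -11 J/K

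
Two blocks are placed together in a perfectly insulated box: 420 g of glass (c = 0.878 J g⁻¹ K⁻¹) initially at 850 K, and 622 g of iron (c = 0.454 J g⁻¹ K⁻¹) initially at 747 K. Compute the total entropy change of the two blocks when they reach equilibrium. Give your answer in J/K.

ΔS_total = 1.33 J/K

Energy balance: T_f = (m₁c₁T₁ + m₂c₂T₂)/(m₁c₁ + m₂c₂) = 805.33 K.
ΔS₁ = m₁c₁ ln(T_f/T₁) = 368.76 × ln(805.33/850) = -19.9066 J/K.
ΔS₂ = m₂c₂ ln(T_f/T₂) = 282.388 × ln(805.33/747) = 21.2323 J/K.
ΔS_total = -19.9066 + 21.2323 = 1.33 J/K.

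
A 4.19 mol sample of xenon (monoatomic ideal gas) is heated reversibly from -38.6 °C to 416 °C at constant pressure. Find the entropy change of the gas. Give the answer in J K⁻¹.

ΔS = 93.9 J/K

In kelvin: T₁ = 234.55 K, T₂ = 689.15 K. At constant pressure, ΔS = nC_p ln(T₂/T₁) with C_p = 5R/2 = 20.79 J mol⁻¹ K⁻¹.
ΔS = 4.19 × 20.79 × ln(689.15/234.55) = 93.9 J/K.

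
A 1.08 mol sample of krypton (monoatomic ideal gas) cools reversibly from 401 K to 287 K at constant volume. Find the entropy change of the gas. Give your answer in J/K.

ΔS = -4.5 J/K

At constant volume, ΔS = nC_V ln(T₂/T₁) with C_V = 3R/2 = 12.47 J mol⁻¹ K⁻¹.
ΔS = 1.08 × 12.47 × ln(287/401) = -4.5 J/K.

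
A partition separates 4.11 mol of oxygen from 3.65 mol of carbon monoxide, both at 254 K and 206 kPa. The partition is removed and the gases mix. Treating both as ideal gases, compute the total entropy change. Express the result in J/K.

ΔS_mix = 44.6 J/K

Mole fractions: x_A = 4.11/7.76 = 0.53, x_B = 0.47.
ΔS_mix = −R(n_A ln x_A + n_B ln x_B) = −8.314 × (4.11 ln 0.53 + 3.65 ln 0.47) = 44.6 J/K.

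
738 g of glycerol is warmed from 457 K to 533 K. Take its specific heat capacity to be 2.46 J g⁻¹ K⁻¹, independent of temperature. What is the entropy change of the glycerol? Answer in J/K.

ΔS = 279 J/K

ΔS = ∫dQ_rev/T = m c ln(T₂/T₁) = 738 × 2.46 × ln(533/457) = 279 J/K.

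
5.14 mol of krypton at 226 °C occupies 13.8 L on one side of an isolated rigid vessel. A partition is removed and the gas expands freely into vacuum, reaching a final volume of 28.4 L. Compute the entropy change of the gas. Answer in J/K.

No heat is exchanged and no work is done, so the ideal-gas temperature stays constant.
Entropy is a state function; using a reversible isothermal path, ΔS_gas = nR ln(V₂/V₁) = 5.14 × 8.314 × ln(28.4/13.8) = 30.8 J/K.

ΔS_gas = 30.8 J/K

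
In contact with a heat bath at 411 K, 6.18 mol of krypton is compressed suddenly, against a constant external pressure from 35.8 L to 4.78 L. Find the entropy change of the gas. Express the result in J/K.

ΔS_gas = -103 J/K

Entropy is a state function, so ΔS_gas depends only on the end states.
For an isothermal ideal gas ΔS_gas = nR ln(V₂/V₁) = 6.18 × 8.314 × ln(4.78/35.8) = -103 J/K.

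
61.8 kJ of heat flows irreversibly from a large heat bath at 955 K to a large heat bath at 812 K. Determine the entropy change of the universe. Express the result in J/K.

ΔS_total = 11.4 J/K

ΔS_hot = −Q/T_H = −61800/955 = -64.71 J/K and ΔS_cold = +Q/T_C = 61800/812 = 76.11 J/K.
ΔS_total = -64.71 + 76.11 = 11.4 J/K, positive as the second law requires.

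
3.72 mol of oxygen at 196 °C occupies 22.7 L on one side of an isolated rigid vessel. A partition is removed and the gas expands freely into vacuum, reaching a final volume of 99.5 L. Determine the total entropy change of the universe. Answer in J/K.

For an ideal gas in free expansion Q = 0 and W = 0, so T is unchanged.
Entropy is a state function; using a reversible isothermal path, ΔS_gas = nR ln(V₂/V₁) = 3.72 × 8.314 × ln(99.5/22.7) = 45.7 J/K.
The insulated surroundings exchange no heat, so ΔS_surr = 0 and ΔS_universe = ΔS_gas.

ΔS_universe = 45.7 J/K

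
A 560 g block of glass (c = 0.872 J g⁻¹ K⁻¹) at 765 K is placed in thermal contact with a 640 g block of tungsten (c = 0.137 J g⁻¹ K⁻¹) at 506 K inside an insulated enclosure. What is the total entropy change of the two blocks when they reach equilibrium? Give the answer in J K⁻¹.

Energy balance: T_f = (m₁c₁T₁ + m₂c₂T₂)/(m₁c₁ + m₂c₂) = 725.57 K.
ΔS₁ = m₁c₁ ln(T_f/T₁) = 488.32 × ln(725.57/765) = -25.84 J/K.
ΔS₂ = m₂c₂ ln(T_f/T₂) = 87.68 × ln(725.57/506) = 31.6 J/K.
ΔS_total = -25.84 + 31.6 = 5.76 J/K.

ΔS_total = 5.76 J/K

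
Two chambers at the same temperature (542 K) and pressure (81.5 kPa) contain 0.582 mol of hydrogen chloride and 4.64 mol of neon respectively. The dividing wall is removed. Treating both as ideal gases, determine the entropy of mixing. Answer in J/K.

ΔS_mix = 15.2 J/K

Mole fractions: x_A = 0.582/5.22 = 0.111, x_B = 0.889.
ΔS_mix = −R(n_A ln x_A + n_B ln x_B) = −8.314 × (0.582 ln 0.111 + 4.64 ln 0.889) = 15.2 J/K.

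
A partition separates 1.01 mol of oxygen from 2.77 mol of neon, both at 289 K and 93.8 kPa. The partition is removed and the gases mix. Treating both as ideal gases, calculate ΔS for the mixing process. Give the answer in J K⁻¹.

ΔS_mix = 18.2 J/K

Mole fractions: x_A = 1.01/3.78 = 0.267, x_B = 0.733.
ΔS_mix = −R(n_A ln x_A + n_B ln x_B) = −8.314 × (1.01 ln 0.267 + 2.77 ln 0.733) = 18.2 J/K.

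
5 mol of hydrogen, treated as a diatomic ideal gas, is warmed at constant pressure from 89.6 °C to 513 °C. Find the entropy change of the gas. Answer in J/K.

In kelvin: T₁ = 362.75 K, T₂ = 786.15 K. At constant pressure, ΔS = nC_p ln(T₂/T₁) with C_p = 7R/2 = 29.1 J mol⁻¹ K⁻¹.
ΔS = 5 × 29.1 × ln(786.15/362.75) = 113 J/K.

ΔS = 113 J/K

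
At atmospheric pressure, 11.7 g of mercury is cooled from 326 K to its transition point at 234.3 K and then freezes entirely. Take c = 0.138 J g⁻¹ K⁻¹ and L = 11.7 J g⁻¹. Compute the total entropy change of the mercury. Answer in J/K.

Cooling step: ΔS₁ = m c ln(T_tr/T_i) = 11.7 × 0.138 × ln(234.3/326) = -0.5333 J/K.
Phase change: ΔS₂ = −mL/T_tr = −11.7 × 11.7 / 234.3 = -0.5843 J/K.
ΔS_total = (-0.5333) + (-0.5843) = -1.12 J/K.

ΔS = -1.12 J/K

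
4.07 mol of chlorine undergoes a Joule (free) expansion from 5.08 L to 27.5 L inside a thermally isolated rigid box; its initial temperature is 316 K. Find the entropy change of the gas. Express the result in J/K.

ΔS_gas = 57.1 J/K

No heat is exchanged and no work is done, so the ideal-gas temperature stays constant.
Entropy is a state function; using a reversible isothermal path, ΔS_gas = nR ln(V₂/V₁) = 4.07 × 8.314 × ln(27.5/5.08) = 57.1 J/K.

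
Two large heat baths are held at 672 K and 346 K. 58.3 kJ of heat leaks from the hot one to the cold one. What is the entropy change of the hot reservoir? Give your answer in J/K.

The hot reservoir loses heat Q, so ΔS_hot = −Q/T_H = −58300/672 = -86.8 J/K.

ΔS_hot = -86.8 J/K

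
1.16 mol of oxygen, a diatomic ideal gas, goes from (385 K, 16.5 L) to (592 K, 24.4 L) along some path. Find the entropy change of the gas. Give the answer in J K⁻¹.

Entropy is a state function: ΔS = nC_V ln(T₂/T₁) + nR ln(V₂/V₁), with C_V = 5R/2 = 20.79 J mol⁻¹ K⁻¹ for a diatomic ideal gas.
ΔS = 1.16 × [20.79 × ln(592/385) + 8.314 × ln(24.4/16.5)] = 14.1 J/K.

ΔS = 14.1 J/K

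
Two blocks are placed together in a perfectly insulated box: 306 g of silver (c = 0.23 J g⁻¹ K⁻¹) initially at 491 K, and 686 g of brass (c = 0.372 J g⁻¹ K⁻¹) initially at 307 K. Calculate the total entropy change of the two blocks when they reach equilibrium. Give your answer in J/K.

ΔS_total = 6.61 J/K

Energy balance: T_f = (m₁c₁T₁ + m₂c₂T₂)/(m₁c₁ + m₂c₂) = 346.78 K.
ΔS₁ = m₁c₁ ln(T_f/T₁) = 70.38 × ln(346.78/491) = -24.48 J/K.
ΔS₂ = m₂c₂ ln(T_f/T₂) = 255.192 × ln(346.78/307) = 31.09 J/K.
ΔS_total = -24.48 + 31.09 = 6.61 J/K.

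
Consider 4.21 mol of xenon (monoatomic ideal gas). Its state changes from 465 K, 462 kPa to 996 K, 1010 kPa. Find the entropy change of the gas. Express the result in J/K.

ΔS = 39.3 J/K

ΔS = nC_p ln(T₂/T₁) − nR ln(P₂/P₁), with C_p = 5R/2 = 20.79 J mol⁻¹ K⁻¹ for a monoatomic ideal gas.
ΔS = 4.21 × [20.79 × ln(996/465) − 8.314 × ln(1010/462)] = 39.3 J/K.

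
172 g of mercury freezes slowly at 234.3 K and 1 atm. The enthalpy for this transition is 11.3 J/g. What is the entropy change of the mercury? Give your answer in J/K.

Heat released by the substance: Q = −mL = −172 × 11.3 = −1943.6 J.
At constant T, ΔS = Q_rev/T = −1943.6 / 234.3 = -8.3 J/K.

ΔS = -8.3 J/K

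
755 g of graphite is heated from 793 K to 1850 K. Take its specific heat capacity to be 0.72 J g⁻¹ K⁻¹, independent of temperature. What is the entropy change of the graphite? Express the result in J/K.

ΔS = 460 J/K

ΔS = ∫dQ_rev/T = m c ln(T₂/T₁) = 755 × 0.72 × ln(1850/793) = 460 J/K.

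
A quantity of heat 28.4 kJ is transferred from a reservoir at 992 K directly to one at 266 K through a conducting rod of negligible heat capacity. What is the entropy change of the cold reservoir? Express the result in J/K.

The cold reservoir gains heat Q, so ΔS_cold = +Q/T_C = 28400/266 = 107 J/K.

ΔS_cold = 107 J/K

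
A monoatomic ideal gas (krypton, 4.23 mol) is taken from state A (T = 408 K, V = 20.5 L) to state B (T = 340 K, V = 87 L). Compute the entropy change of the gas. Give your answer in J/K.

Entropy is a state function: ΔS = nC_V ln(T₂/T₁) + nR ln(V₂/V₁), with C_V = 3R/2 = 12.47 J mol⁻¹ K⁻¹ for a monoatomic ideal gas.
ΔS = 4.23 × [12.47 × ln(340/408) + 8.314 × ln(87/20.5)] = 41.2 J/K.

ΔS = 41.2 J/K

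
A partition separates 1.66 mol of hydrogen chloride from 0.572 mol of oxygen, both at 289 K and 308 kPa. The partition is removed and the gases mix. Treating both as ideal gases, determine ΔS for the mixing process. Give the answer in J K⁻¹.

Mole fractions: x_A = 1.66/2.23 = 0.744, x_B = 0.256.
ΔS_mix = −R(n_A ln x_A + n_B ln x_B) = −8.314 × (1.66 ln 0.744 + 0.572 ln 0.256) = 10.6 J/K.

ΔS_mix = 10.6 J/K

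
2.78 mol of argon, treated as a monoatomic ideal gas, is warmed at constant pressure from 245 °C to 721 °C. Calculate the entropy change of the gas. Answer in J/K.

ΔS = 37.7 J/K

In kelvin: T₁ = 518.15 K, T₂ = 994.15 K. At constant pressure, ΔS = nC_p ln(T₂/T₁) with C_p = 5R/2 = 20.79 J mol⁻¹ K⁻¹.
ΔS = 2.78 × 20.79 × ln(994.15/518.15) = 37.7 J/K.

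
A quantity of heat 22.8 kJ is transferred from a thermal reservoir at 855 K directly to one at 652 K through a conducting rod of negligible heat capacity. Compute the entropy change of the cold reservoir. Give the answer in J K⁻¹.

ΔS_cold = 35 J/K

The cold reservoir gains heat Q, so ΔS_cold = +Q/T_C = 22800/652 = 35 J/K.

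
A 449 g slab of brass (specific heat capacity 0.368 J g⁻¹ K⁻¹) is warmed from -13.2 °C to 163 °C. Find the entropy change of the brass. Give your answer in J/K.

ΔS = 85.5 J/K

In kelvin: T₁ = 259.95 K, T₂ = 436.15 K. ΔS = ∫dQ_rev/T = m c ln(T₂/T₁) = 449 × 0.368 × ln(436.15/259.95) = 85.5 J/K.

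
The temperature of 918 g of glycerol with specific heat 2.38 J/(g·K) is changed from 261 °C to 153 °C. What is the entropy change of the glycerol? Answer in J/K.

ΔS = -494 J/K

In kelvin: T₁ = 534.15 K, T₂ = 426.15 K. ΔS = ∫dQ_rev/T = m c ln(T₂/T₁) = 918 × 2.38 × ln(426.15/534.15) = -494 J/K.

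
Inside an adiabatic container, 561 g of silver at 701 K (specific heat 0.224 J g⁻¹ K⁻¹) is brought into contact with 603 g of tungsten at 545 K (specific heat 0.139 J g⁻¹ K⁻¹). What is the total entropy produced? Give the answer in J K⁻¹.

ΔS_total = 1.56 J/K

Energy balance: T_f = (m₁c₁T₁ + m₂c₂T₂)/(m₁c₁ + m₂c₂) = 638.58 K.
ΔS₁ = m₁c₁ ln(T_f/T₁) = 125.664 × ln(638.58/701) = -11.72 J/K.
ΔS₂ = m₂c₂ ln(T_f/T₂) = 83.817 × ln(638.58/545) = 13.28 J/K.
ΔS_total = -11.72 + 13.28 = 1.56 J/K.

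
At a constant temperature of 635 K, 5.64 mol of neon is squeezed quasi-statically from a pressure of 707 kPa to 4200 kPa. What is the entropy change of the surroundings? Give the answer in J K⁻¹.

ΔS_surr = 83.6 J/K

For an isothermal ideal gas ΔS_gas = nR ln(P₁/P₂) = 5.64 × 8.314 × ln(707/4200) = -83.6 J/K.
The process is reversible, so ΔS_surr = −ΔS_gas = 83.6 J/K and ΔS_universe = 0.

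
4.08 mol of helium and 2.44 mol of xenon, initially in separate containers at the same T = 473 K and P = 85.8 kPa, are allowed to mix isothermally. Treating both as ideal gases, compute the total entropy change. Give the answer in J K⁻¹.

ΔS_mix = 35.8 J/K

Mole fractions: x_A = 4.08/6.52 = 0.626, x_B = 0.374.
ΔS_mix = −R(n_A ln x_A + n_B ln x_B) = −8.314 × (4.08 ln 0.626 + 2.44 ln 0.374) = 35.8 J/K.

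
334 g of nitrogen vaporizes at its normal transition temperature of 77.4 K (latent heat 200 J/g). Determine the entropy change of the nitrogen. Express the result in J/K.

Heat absorbed by the substance: Q = mL = 334 × 200 = 66800 J.
At constant T, ΔS = Q_rev/T = 66800 / 77.4 = 863 J/K.

ΔS = 863 J/K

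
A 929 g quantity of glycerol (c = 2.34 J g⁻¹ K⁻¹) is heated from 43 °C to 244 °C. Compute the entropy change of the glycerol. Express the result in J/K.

ΔS = 1070 J/K

In kelvin: T₁ = 316.15 K, T₂ = 517.15 K. ΔS = ∫dQ_rev/T = m c ln(T₂/T₁) = 929 × 2.34 × ln(517.15/316.15) = 1070 J/K.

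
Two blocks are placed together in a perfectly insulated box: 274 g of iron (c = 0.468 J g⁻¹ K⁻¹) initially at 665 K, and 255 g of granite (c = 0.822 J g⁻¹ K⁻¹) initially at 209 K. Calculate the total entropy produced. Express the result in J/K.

ΔS_total = 55.4 J/K

Energy balance: T_f = (m₁c₁T₁ + m₂c₂T₂)/(m₁c₁ + m₂c₂) = 382.08 K.
ΔS₁ = m₁c₁ ln(T_f/T₁) = 128.232 × ln(382.08/665) = -71.06 J/K.
ΔS₂ = m₂c₂ ln(T_f/T₂) = 209.61 × ln(382.08/209) = 126.5 J/K.
ΔS_total = -71.06 + 126.5 = 55.4 J/K.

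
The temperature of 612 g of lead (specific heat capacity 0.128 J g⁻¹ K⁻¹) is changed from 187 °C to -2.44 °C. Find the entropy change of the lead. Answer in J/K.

In kelvin: T₁ = 460.15 K, T₂ = 270.71 K. ΔS = ∫dQ_rev/T = m c ln(T₂/T₁) = 612 × 0.128 × ln(270.71/460.15) = -41.6 J/K.

ΔS = -41.6 J/K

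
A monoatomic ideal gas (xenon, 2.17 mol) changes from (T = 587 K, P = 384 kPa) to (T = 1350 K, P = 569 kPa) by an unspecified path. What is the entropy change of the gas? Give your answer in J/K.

ΔS = nC_p ln(T₂/T₁) − nR ln(P₂/P₁), with C_p = 5R/2 = 20.79 J mol⁻¹ K⁻¹ for a monoatomic ideal gas.
ΔS = 2.17 × [20.79 × ln(1350/587) − 8.314 × ln(569/384)] = 30.5 J/K.

ΔS = 30.5 J/K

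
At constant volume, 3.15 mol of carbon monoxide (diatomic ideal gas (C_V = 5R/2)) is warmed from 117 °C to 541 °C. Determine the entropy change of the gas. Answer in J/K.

ΔS = 48.2 J/K

In kelvin: T₁ = 390.15 K, T₂ = 814.15 K. At constant volume, ΔS = nC_V ln(T₂/T₁) with C_V = 5R/2 = 20.79 J mol⁻¹ K⁻¹.
ΔS = 3.15 × 20.79 × ln(814.15/390.15) = 48.2 J/K.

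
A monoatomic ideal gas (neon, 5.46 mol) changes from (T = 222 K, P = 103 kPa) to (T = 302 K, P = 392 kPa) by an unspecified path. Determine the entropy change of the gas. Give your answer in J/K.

ΔS = nC_p ln(T₂/T₁) − nR ln(P₂/P₁), with C_p = 5R/2 = 20.79 J mol⁻¹ K⁻¹ for a monoatomic ideal gas.
ΔS = 5.46 × [20.79 × ln(302/222) − 8.314 × ln(392/103)] = -25.7 J/K.

ΔS = -25.7 J/K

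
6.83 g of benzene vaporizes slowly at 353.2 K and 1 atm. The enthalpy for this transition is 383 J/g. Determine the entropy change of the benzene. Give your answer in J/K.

Heat absorbed by the substance: Q = mL = 6.83 × 383 = 2615.89 J.
At constant T, ΔS = Q_rev/T = 2615.89 / 353.2 = 7.41 J/K.

ΔS = 7.41 J/K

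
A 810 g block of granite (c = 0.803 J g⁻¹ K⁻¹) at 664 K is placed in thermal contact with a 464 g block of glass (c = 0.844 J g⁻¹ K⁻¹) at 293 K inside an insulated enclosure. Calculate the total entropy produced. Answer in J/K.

Energy balance: T_f = (m₁c₁T₁ + m₂c₂T₂)/(m₁c₁ + m₂c₂) = 524.57 K.
ΔS₁ = m₁c₁ ln(T_f/T₁) = 650.43 × ln(524.57/664) = -153.3 J/K.
ΔS₂ = m₂c₂ ln(T_f/T₂) = 391.616 × ln(524.57/293) = 228.1 J/K.
ΔS_total = -153.3 + 228.1 = 74.8 J/K.

ΔS_total = 74.8 J/K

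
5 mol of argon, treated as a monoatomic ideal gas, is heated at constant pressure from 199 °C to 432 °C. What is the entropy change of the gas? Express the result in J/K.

In kelvin: T₁ = 472.15 K, T₂ = 705.15 K. At constant pressure, ΔS = nC_p ln(T₂/T₁) with C_p = 5R/2 = 20.79 J mol⁻¹ K⁻¹.
ΔS = 5 × 20.79 × ln(705.15/472.15) = 41.7 J/K.

ΔS = 41.7 J/K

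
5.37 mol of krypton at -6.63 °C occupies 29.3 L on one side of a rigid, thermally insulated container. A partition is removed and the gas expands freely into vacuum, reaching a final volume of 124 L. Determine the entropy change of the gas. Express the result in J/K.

ΔS_gas = 64.4 J/K

No heat is exchanged and no work is done, so the ideal-gas temperature stays constant.
Entropy is a state function; using a reversible isothermal path, ΔS_gas = nR ln(V₂/V₁) = 5.37 × 8.314 × ln(124/29.3) = 64.4 J/K.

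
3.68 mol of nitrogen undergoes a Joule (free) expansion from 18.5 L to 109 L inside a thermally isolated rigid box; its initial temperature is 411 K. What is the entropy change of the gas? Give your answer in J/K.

For an ideal gas in free expansion Q = 0 and W = 0, so T is unchanged.
Entropy is a state function; using a reversible isothermal path, ΔS_gas = nR ln(V₂/V₁) = 3.68 × 8.314 × ln(109/18.5) = 54.3 J/K.

ΔS_gas = 54.3 J/K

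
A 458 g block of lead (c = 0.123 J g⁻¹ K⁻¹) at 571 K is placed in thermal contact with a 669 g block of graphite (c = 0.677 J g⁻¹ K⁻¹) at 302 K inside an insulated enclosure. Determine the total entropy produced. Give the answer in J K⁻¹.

ΔS_total = 12 J/K

Energy balance: T_f = (m₁c₁T₁ + m₂c₂T₂)/(m₁c₁ + m₂c₂) = 331.76 K.
ΔS₁ = m₁c₁ ln(T_f/T₁) = 56.334 × ln(331.76/571) = -30.59 J/K.
ΔS₂ = m₂c₂ ln(T_f/T₂) = 452.913 × ln(331.76/302) = 42.56 J/K.
ΔS_total = -30.59 + 42.56 = 12 J/K.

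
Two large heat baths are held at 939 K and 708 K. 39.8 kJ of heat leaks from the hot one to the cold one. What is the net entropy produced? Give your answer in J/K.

ΔS_hot = −Q/T_H = −39800/939 = -42.39 J/K and ΔS_cold = +Q/T_C = 39800/708 = 56.21 J/K.
ΔS_total = -42.39 + 56.21 = 13.8 J/K, positive as the second law requires.

ΔS_total = 13.8 J/K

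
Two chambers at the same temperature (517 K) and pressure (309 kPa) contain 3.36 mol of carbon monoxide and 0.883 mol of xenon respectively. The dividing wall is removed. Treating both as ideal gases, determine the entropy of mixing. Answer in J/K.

ΔS_mix = 18 J/K

Mole fractions: x_A = 3.36/4.24 = 0.792, x_B = 0.208.
ΔS_mix = −R(n_A ln x_A + n_B ln x_B) = −8.314 × (3.36 ln 0.792 + 0.883 ln 0.208) = 18 J/K.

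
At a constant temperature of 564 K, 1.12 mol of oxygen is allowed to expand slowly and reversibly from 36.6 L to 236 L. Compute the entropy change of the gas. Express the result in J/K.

ΔS_gas = 17.4 J/K

For an isothermal ideal gas ΔS_gas = nR ln(V₂/V₁) = 1.12 × 8.314 × ln(236/36.6) = 17.4 J/K.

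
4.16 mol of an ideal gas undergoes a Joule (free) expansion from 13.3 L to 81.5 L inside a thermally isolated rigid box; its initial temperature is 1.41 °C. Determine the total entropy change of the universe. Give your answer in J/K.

For an ideal gas in free expansion Q = 0 and W = 0, so T is unchanged.
Entropy is a state function; using a reversible isothermal path, ΔS_gas = nR ln(V₂/V₁) = 4.16 × 8.314 × ln(81.5/13.3) = 62.7 J/K.
The insulated surroundings exchange no heat, so ΔS_surr = 0 and ΔS_universe = ΔS_gas.

ΔS_universe = 62.7 J/K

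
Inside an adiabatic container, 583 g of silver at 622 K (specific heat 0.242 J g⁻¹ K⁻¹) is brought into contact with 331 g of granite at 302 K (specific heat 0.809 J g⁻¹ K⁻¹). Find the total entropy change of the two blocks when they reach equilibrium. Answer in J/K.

Energy balance: T_f = (m₁c₁T₁ + m₂c₂T₂)/(m₁c₁ + m₂c₂) = 412.42 K.
ΔS₁ = m₁c₁ ln(T_f/T₁) = 141.086 × ln(412.42/622) = -57.97 J/K.
ΔS₂ = m₂c₂ ln(T_f/T₂) = 267.779 × ln(412.42/302) = 83.45 J/K.
ΔS_total = -57.97 + 83.45 = 25.5 J/K.

ΔS_total = 25.5 J/K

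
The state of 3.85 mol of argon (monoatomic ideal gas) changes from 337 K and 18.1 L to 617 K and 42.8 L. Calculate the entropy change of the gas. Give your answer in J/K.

ΔS = 56.6 J/K

Entropy is a state function: ΔS = nC_V ln(T₂/T₁) + nR ln(V₂/V₁), with C_V = 3R/2 = 12.47 J mol⁻¹ K⁻¹ for a monoatomic ideal gas.
ΔS = 3.85 × [12.47 × ln(617/337) + 8.314 × ln(42.8/18.1)] = 56.6 J/K.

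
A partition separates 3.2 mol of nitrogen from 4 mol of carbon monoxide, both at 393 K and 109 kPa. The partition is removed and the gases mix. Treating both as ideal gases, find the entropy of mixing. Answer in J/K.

ΔS_mix = 41.1 J/K

Mole fractions: x_A = 3.2/7.2 = 0.444, x_B = 0.556.
ΔS_mix = −R(n_A ln x_A + n_B ln x_B) = −8.314 × (3.2 ln 0.444 + 4 ln 0.556) = 41.1 J/K.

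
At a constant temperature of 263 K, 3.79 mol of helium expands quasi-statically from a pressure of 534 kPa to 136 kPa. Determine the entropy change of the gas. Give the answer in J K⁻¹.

For an isothermal ideal gas ΔS_gas = nR ln(P₁/P₂) = 3.79 × 8.314 × ln(534/136) = 43.1 J/K.

ΔS_gas = 43.1 J/K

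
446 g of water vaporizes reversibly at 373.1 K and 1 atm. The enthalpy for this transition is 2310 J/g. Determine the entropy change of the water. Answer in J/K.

Heat absorbed by the substance: Q = mL = 446 × 2310 = 1030260 J.
At constant T, ΔS = Q_rev/T = 1030260 / 373.1 = 2760 J/K.

ΔS = 2760 J/K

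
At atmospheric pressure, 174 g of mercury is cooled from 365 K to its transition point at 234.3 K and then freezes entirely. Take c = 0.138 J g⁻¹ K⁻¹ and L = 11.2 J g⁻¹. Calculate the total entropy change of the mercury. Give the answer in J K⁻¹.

Cooling step: ΔS₁ = m c ln(T_tr/T_i) = 174 × 0.138 × ln(234.3/365) = -10.64 J/K.
Phase change: ΔS₂ = −mL/T_tr = −174 × 11.2 / 234.3 = -8.318 J/K.
ΔS_total = (-10.64) + (-8.318) = -19 J/K.

ΔS = -19 J/K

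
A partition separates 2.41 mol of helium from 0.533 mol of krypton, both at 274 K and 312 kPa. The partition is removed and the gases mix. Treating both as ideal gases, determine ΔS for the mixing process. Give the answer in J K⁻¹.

ΔS_mix = 11.6 J/K

Mole fractions: x_A = 2.41/2.94 = 0.819, x_B = 0.181.
ΔS_mix = −R(n_A ln x_A + n_B ln x_B) = −8.314 × (2.41 ln 0.819 + 0.533 ln 0.181) = 11.6 J/K.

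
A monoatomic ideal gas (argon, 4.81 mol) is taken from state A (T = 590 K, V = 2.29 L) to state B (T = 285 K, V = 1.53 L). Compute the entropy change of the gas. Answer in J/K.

Entropy is a state function: ΔS = nC_V ln(T₂/T₁) + nR ln(V₂/V₁), with C_V = 3R/2 = 12.47 J mol⁻¹ K⁻¹ for a monoatomic ideal gas.
ΔS = 4.81 × [12.47 × ln(285/590) + 8.314 × ln(1.53/2.29)] = -59.8 J/K.

ΔS = -59.8 J/K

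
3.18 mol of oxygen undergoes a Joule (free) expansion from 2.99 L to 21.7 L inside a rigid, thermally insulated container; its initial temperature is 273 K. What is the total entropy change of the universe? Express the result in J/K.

No heat is exchanged and no work is done, so the ideal-gas temperature stays constant.
Entropy is a state function; using a reversible isothermal path, ΔS_gas = nR ln(V₂/V₁) = 3.18 × 8.314 × ln(21.7/2.99) = 52.4 J/K.
The insulated surroundings exchange no heat, so ΔS_surr = 0 and ΔS_universe = ΔS_gas.

ΔS_universe = 52.4 J/K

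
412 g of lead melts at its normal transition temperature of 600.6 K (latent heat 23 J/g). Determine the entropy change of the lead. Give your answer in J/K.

Heat absorbed by the substance: Q = mL = 412 × 23 = 9476 J.
At constant T, ΔS = Q_rev/T = 9476 / 600.6 = 15.8 J/K.

ΔS = 15.8 J/K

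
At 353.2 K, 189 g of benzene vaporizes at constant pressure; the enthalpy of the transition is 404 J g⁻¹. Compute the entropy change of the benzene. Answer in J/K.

Heat absorbed by the substance: Q = mL = 189 × 404 = 76356 J.
At constant T, ΔS = Q_rev/T = 76356 / 353.2 = 216 J/K.

ΔS = 216 J/K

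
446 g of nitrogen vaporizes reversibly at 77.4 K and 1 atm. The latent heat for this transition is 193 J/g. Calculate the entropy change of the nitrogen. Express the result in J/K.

ΔS = 1110 J/K

Heat absorbed by the substance: Q = mL = 446 × 193 = 86078 J.
At constant T, ΔS = Q_rev/T = 86078 / 77.4 = 1110 J/K.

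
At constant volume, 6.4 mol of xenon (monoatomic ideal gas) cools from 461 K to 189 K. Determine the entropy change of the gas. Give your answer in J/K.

At constant volume, ΔS = nC_V ln(T₂/T₁) with C_V = 3R/2 = 12.47 J mol⁻¹ K⁻¹.
ΔS = 6.4 × 12.47 × ln(189/461) = -71.2 J/K.

ΔS = -71.2 J/K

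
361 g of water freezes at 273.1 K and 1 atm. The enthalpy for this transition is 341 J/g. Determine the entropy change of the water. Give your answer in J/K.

Heat released by the substance: Q = −mL = −361 × 341 = −123101 J.
At constant T, ΔS = Q_rev/T = −123101 / 273.1 = -451 J/K.

ΔS = -451 J/K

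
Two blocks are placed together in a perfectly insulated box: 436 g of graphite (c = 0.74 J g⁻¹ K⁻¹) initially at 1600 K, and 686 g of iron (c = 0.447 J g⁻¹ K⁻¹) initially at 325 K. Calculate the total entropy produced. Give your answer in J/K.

ΔS_total = 179 J/K

Energy balance: T_f = (m₁c₁T₁ + m₂c₂T₂)/(m₁c₁ + m₂c₂) = 978.71 K.
ΔS₁ = m₁c₁ ln(T_f/T₁) = 322.64 × ln(978.71/1600) = -158.6 J/K.
ΔS₂ = m₂c₂ ln(T_f/T₂) = 306.642 × ln(978.71/325) = 338 J/K.
ΔS_total = -158.6 + 338 = 179 J/K.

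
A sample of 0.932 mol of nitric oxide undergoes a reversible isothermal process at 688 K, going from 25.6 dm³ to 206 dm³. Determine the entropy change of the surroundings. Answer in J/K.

ΔS_surr = -16.2 J/K

For an isothermal ideal gas ΔS_gas = nR ln(V₂/V₁) = 0.932 × 8.314 × ln(206/25.6) = 16.2 J/K.
The process is reversible, so ΔS_surr = −ΔS_gas = -16.2 J/K and ΔS_universe = 0.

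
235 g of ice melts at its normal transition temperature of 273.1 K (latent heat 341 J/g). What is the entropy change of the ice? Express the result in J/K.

ΔS = 293 J/K

Heat absorbed by the substance: Q = mL = 235 × 341 = 80135 J.
At constant T, ΔS = Q_rev/T = 80135 / 273.1 = 293 J/K.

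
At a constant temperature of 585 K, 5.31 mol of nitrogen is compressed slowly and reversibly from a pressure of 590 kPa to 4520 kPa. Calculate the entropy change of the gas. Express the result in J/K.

For an isothermal ideal gas ΔS_gas = nR ln(P₁/P₂) = 5.31 × 8.314 × ln(590/4520) = -89.9 J/K.

ΔS_gas = -89.9 J/K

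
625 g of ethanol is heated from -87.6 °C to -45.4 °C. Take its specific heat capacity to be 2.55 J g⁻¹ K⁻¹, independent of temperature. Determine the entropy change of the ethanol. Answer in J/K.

In kelvin: T₁ = 185.55 K, T₂ = 227.75 K. ΔS = ∫dQ_rev/T = m c ln(T₂/T₁) = 625 × 2.55 × ln(227.75/185.55) = 327 J/K.

ΔS = 327 J/K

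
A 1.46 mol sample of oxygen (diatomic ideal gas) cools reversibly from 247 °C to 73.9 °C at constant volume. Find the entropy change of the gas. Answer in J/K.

ΔS = -12.3 J/K

In kelvin: T₁ = 520.15 K, T₂ = 347.05 K. At constant volume, ΔS = nC_V ln(T₂/T₁) with C_V = 5R/2 = 20.79 J mol⁻¹ K⁻¹.
ΔS = 1.46 × 20.79 × ln(347.05/520.15) = -12.3 J/K.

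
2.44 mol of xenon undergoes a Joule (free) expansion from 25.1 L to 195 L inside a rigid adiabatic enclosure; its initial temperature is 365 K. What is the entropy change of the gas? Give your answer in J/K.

ΔS_gas = 41.6 J/K

For an ideal gas in free expansion Q = 0 and W = 0, so T is unchanged.
Entropy is a state function; using a reversible isothermal path, ΔS_gas = nR ln(V₂/V₁) = 2.44 × 8.314 × ln(195/25.1) = 41.6 J/K.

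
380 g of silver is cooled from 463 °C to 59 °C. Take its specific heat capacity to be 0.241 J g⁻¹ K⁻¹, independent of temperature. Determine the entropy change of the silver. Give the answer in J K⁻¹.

In kelvin: T₁ = 736.15 K, T₂ = 332.15 K. ΔS = ∫dQ_rev/T = m c ln(T₂/T₁) = 380 × 0.241 × ln(332.15/736.15) = -72.9 J/K.

ΔS = -72.9 J/K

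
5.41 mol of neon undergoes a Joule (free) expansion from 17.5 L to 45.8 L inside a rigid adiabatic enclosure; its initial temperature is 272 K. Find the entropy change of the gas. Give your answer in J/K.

No heat is exchanged and no work is done, so the ideal-gas temperature stays constant.
Entropy is a state function; using a reversible isothermal path, ΔS_gas = nR ln(V₂/V₁) = 5.41 × 8.314 × ln(45.8/17.5) = 43.3 J/K.

ΔS_gas = 43.3 J/K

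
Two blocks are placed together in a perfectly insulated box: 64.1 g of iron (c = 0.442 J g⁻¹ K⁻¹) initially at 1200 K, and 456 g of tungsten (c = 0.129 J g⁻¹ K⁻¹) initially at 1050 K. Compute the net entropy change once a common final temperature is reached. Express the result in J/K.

ΔS_total = 0.173 J/K

Energy balance: T_f = (m₁c₁T₁ + m₂c₂T₂)/(m₁c₁ + m₂c₂) = 1098.8 K.
ΔS₁ = m₁c₁ ln(T_f/T₁) = 28.3322 × ln(1098.8/1200) = -2.497 J/K.
ΔS₂ = m₂c₂ ln(T_f/T₂) = 58.824 × ln(1098.8/1050) = 2.67 J/K.
ΔS_total = -2.497 + 2.67 = 0.173 J/K.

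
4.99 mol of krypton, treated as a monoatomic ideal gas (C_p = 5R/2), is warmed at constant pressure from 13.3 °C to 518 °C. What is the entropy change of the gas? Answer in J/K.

ΔS = 105 J/K

In kelvin: T₁ = 286.45 K, T₂ = 791.15 K. At constant pressure, ΔS = nC_p ln(T₂/T₁) with C_p = 5R/2 = 20.79 J mol⁻¹ K⁻¹.
ΔS = 4.99 × 20.79 × ln(791.15/286.45) = 105 J/K.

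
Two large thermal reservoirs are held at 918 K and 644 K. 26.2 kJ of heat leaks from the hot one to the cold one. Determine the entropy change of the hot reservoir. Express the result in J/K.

The hot reservoir loses heat Q, so ΔS_hot = −Q/T_H = −26200/918 = -28.5 J/K.

ΔS_hot = -28.5 J/K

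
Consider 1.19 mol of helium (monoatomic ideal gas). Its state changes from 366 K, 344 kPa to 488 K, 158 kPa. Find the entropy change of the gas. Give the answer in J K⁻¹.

ΔS = 14.8 J/K

ΔS = nC_p ln(T₂/T₁) − nR ln(P₂/P₁), with C_p = 5R/2 = 20.79 J mol⁻¹ K⁻¹ for a monoatomic ideal gas.
ΔS = 1.19 × [20.79 × ln(488/366) − 8.314 × ln(158/344)] = 14.8 J/K.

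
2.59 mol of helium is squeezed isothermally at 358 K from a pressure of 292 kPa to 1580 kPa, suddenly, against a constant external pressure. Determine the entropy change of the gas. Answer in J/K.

Entropy is a state function, so ΔS_gas depends only on the end states.
For an isothermal ideal gas ΔS_gas = nR ln(P₁/P₂) = 2.59 × 8.314 × ln(292/1580) = -36.4 J/K.

ΔS_gas = -36.4 J/K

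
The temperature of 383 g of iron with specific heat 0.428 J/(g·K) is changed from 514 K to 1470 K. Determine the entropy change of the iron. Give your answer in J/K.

ΔS = 172 J/K

ΔS = ∫dQ_rev/T = m c ln(T₂/T₁) = 383 × 0.428 × ln(1470/514) = 172 J/K.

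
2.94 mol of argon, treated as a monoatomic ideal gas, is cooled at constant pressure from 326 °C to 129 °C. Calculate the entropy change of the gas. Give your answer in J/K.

ΔS = -24.4 J/K

In kelvin: T₁ = 599.15 K, T₂ = 402.15 K. At constant pressure, ΔS = nC_p ln(T₂/T₁) with C_p = 5R/2 = 20.79 J mol⁻¹ K⁻¹.
ΔS = 2.94 × 20.79 × ln(402.15/599.15) = -24.4 J/K.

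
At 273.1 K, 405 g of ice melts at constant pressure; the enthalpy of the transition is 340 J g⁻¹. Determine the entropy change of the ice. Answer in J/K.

ΔS = 504 J/K

Heat absorbed by the substance: Q = mL = 405 × 340 = 137700 J.
At constant T, ΔS = Q_rev/T = 137700 / 273.1 = 504 J/K.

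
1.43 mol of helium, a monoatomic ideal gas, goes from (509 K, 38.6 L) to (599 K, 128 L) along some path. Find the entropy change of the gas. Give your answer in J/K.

Entropy is a state function: ΔS = nC_V ln(T₂/T₁) + nR ln(V₂/V₁), with C_V = 3R/2 = 12.47 J mol⁻¹ K⁻¹ for a monoatomic ideal gas.
ΔS = 1.43 × [12.47 × ln(599/509) + 8.314 × ln(128/38.6)] = 17.2 J/K.

ΔS = 17.2 J/K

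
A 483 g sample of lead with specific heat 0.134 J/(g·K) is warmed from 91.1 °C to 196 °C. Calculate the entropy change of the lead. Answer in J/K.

ΔS = 16.4 J/K

In kelvin: T₁ = 364.25 K, T₂ = 469.15 K. ΔS = ∫dQ_rev/T = m c ln(T₂/T₁) = 483 × 0.134 × ln(469.15/364.25) = 16.4 J/K.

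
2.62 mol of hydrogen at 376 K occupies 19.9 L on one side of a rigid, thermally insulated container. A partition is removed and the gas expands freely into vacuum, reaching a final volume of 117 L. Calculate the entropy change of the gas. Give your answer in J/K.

No heat is exchanged and no work is done, so the ideal-gas temperature stays constant.
Entropy is a state function; using a reversible isothermal path, ΔS_gas = nR ln(V₂/V₁) = 2.62 × 8.314 × ln(117/19.9) = 38.6 J/K.

ΔS_gas = 38.6 J/K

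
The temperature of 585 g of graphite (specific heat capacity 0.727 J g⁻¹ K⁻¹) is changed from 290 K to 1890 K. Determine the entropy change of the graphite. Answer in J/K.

ΔS = 797 J/K

ΔS = ∫dQ_rev/T = m c ln(T₂/T₁) = 585 × 0.727 × ln(1890/290) = 797 J/K.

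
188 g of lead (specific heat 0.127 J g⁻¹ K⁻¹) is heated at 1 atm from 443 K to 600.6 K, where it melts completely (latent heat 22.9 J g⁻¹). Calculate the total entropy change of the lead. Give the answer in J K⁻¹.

Warming step: ΔS₁ = m c ln(T_tr/T_i) = 188 × 0.127 × ln(600.6/443) = 7.267 J/K.
Phase change: ΔS₂ = +mL/T_tr = 188 × 22.9 / 600.6 = 7.168 J/K.
ΔS_total = (7.267) + (7.168) = 14.4 J/K.

ΔS = 14.4 J/K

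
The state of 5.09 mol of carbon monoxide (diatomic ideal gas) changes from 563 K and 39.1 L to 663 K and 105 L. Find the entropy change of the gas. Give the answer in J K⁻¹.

ΔS = 59.1 J/K

Entropy is a state function: ΔS = nC_V ln(T₂/T₁) + nR ln(V₂/V₁), with C_V = 5R/2 = 20.79 J mol⁻¹ K⁻¹ for a diatomic ideal gas.
ΔS = 5.09 × [20.79 × ln(663/563) + 8.314 × ln(105/39.1)] = 59.1 J/K.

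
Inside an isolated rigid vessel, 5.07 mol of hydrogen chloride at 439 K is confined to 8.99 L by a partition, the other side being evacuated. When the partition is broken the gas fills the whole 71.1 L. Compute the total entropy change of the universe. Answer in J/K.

For an ideal gas in free expansion Q = 0 and W = 0, so T is unchanged.
Entropy is a state function; using a reversible isothermal path, ΔS_gas = nR ln(V₂/V₁) = 5.07 × 8.314 × ln(71.1/8.99) = 87.2 J/K.
The insulated surroundings exchange no heat, so ΔS_surr = 0 and ΔS_universe = ΔS_gas.

ΔS_universe = 87.2 J/K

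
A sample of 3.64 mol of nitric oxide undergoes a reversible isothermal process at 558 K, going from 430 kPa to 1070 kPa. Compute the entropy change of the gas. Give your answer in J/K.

For an isothermal ideal gas ΔS_gas = nR ln(P₁/P₂) = 3.64 × 8.314 × ln(430/1070) = -27.6 J/K.

ΔS_gas = -27.6 J/K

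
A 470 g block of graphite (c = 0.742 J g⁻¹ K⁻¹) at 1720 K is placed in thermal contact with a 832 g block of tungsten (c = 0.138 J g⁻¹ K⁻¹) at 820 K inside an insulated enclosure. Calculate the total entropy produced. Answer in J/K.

ΔS_total = 20.7 J/K

Energy balance: T_f = (m₁c₁T₁ + m₂c₂T₂)/(m₁c₁ + m₂c₂) = 1497.1 K.
ΔS₁ = m₁c₁ ln(T_f/T₁) = 348.74 × ln(1497.1/1720) = -48.41 J/K.
ΔS₂ = m₂c₂ ln(T_f/T₂) = 114.816 × ln(1497.1/820) = 69.12 J/K.
ΔS_total = -48.41 + 69.12 = 20.7 J/K.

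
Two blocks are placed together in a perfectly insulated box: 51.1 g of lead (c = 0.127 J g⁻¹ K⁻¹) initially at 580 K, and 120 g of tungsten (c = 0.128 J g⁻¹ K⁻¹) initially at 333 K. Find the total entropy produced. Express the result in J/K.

ΔS_total = 0.749 J/K

Energy balance: T_f = (m₁c₁T₁ + m₂c₂T₂)/(m₁c₁ + m₂c₂) = 406.36 K.
ΔS₁ = m₁c₁ ln(T_f/T₁) = 6.4897 × ln(406.36/580) = -2.309 J/K.
ΔS₂ = m₂c₂ ln(T_f/T₂) = 15.36 × ln(406.36/333) = 3.058 J/K.
ΔS_total = -2.309 + 3.058 = 0.749 J/K.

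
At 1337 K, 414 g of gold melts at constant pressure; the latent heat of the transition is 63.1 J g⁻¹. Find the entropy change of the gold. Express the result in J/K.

ΔS = 19.5 J/K

Heat absorbed by the substance: Q = mL = 414 × 63.1 = 26123.4 J.
At constant T, ΔS = Q_rev/T = 26123.4 / 1337 = 19.5 J/K.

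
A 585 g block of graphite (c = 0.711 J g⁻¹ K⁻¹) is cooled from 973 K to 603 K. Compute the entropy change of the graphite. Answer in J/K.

ΔS = ∫dQ_rev/T = m c ln(T₂/T₁) = 585 × 0.711 × ln(603/973) = -199 J/K.

ΔS = -199 J/K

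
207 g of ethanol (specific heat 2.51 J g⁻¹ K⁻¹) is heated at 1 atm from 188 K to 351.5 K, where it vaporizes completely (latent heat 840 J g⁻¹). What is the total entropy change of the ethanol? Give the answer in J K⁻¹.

ΔS = 820 J/K

Warming step: ΔS₁ = m c ln(T_tr/T_i) = 207 × 2.51 × ln(351.5/188) = 325.1 J/K.
Phase change: ΔS₂ = +mL/T_tr = 207 × 840 / 351.5 = 494.7 J/K.
ΔS_total = (325.1) + (494.7) = 820 J/K.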